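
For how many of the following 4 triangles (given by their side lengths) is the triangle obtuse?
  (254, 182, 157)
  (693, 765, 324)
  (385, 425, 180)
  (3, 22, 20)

2

(254,182,157): 157²+182² = 57773 < 64516 = 254² → obtuse
(693,765,324): 324²+693² = 585225 = 765² → right
(385,425,180): 180²+385² = 180625 = 425² → right
(3,22,20): 3²+20² = 409 < 484 = 22² → obtuse
2 of the 4 are obtuse.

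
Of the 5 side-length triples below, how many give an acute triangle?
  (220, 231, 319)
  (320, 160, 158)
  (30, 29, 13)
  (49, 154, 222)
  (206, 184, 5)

1

(220,231,319): 220²+231² = 101761 = 319² → right
(320,160,158): 158+160 ≤ 320, not a triangle
(30,29,13): 13²+29² = 1010 > 900 = 30² → acute
(49,154,222): 49+154 ≤ 222, not a triangle
(206,184,5): 5+184 ≤ 206, not a triangle
1 of the 5 is acute.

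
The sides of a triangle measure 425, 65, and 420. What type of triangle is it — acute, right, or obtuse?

Compare the square of the longest side to the sum of squares of the other two: 65² + 420² = 180625 = 425².

right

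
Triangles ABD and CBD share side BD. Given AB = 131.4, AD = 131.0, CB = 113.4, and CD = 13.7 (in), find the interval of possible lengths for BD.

99.7 < BD < 127.1

From triangle ABD: |131.4 − 131.0| < BD < 131.4 + 131.0, i.e. 0.4 < BD < 262.4.
From triangle CBD: 99.7 < BD < 127.1.
Both must hold, so BD lies in the intersection.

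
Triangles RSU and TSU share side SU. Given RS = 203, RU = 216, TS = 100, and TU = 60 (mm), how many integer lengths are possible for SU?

From triangle RSU: 13 < SU < 419.
From triangle TSU: 40 < SU < 160.
Intersection: 40 < SU < 160, so integers 41 through 159: 119 values.

119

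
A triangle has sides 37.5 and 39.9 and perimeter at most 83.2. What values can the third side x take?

2.4 < x ≤ 5.8

Triangle inequality alone gives 2.4 < x < 77.4.
The perimeter condition gives x ≤ 83.2 − 37.5 − 39.9 = 5.8.
Intersecting the two: 2.4 < x ≤ 5.8.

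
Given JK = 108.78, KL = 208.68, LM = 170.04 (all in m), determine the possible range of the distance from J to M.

0 ≤ JM ≤ 487.50 m

The maximum is all hops collinear in one direction: 108.78 + 208.68 + 170.04 = 487.50.
The longest hop is 208.68; the others sum to 278.82. Since 208.68 ≤ 278.82, the path can fold back on itself completely, so the minimum distance is 0.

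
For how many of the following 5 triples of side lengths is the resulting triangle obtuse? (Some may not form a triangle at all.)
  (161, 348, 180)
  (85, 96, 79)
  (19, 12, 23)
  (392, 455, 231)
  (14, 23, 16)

(161,348,180): 161+180 ≤ 348, not a triangle
(85,96,79): 79²+85² = 13466 > 9216 = 96² → acute
(19,12,23): 12²+19² = 505 < 529 = 23² → obtuse
(392,455,231): 231²+392² = 207025 = 455² → right
(14,23,16): 14²+16² = 452 < 529 = 23² → obtuse
2 of the 5 are obtuse.

2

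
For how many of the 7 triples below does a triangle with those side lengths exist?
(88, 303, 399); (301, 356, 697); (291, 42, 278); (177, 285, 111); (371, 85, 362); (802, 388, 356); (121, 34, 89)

(88,303,399): 88+303 ≤ 399 → not valid
(301,356,697): 301+356 ≤ 697 → not valid
(42,278,291): 42+278 > 291 → valid
(111,177,285): 111+177 > 285 → valid
(85,362,371): 85+362 > 371 → valid
(356,388,802): 356+388 ≤ 802 → not valid
(34,89,121): 34+89 > 121 → valid
4 of the 7 triples form a triangle.

4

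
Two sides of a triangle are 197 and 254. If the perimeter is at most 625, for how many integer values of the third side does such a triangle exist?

Triangle inequality: 57 < x < 451. Perimeter ≤ 625 gives x ≤ 625 − 197 − 254 = 174.
So 57 < x ≤ 174; integers 58 through 174: 117 values.

117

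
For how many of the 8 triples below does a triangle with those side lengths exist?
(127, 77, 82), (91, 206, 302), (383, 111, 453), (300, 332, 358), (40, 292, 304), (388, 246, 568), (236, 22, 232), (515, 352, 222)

(77,82,127): 77+82 > 127 → valid
(91,206,302): 91+206 ≤ 302 → not valid
(111,383,453): 111+383 > 453 → valid
(300,332,358): 300+332 > 358 → valid
(40,292,304): 40+292 > 304 → valid
(246,388,568): 246+388 > 568 → valid
(22,232,236): 22+232 > 236 → valid
(222,352,515): 222+352 > 515 → valid
7 of the 8 triples form a triangle.

7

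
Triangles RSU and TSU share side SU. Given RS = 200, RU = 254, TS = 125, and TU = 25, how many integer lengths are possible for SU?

49

From triangle RSU: 54 < SU < 454.
From triangle TSU: 100 < SU < 150.
Intersection: 100 < SU < 150, so integers 101 through 149: 49 values.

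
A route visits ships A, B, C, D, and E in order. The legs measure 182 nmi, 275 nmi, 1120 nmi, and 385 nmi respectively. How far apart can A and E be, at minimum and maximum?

The maximum is all hops collinear in one direction: 182 + 275 + 1120 + 385 = 1962.
The longest hop is 1120; the others sum to 842. Folding the others back against it leaves at least 1120 − 842 = 278.

278 ≤ AE ≤ 1962 nmi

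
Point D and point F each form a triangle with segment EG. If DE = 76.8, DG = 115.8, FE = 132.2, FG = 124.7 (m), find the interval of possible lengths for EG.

From triangle DEG: |76.8 − 115.8| < EG < 76.8 + 115.8, i.e. 39.0 < EG < 192.6.
From triangle FEG: 7.5 < EG < 256.9.
Both must hold, so EG lies in the intersection.

39.0 < EG < 192.6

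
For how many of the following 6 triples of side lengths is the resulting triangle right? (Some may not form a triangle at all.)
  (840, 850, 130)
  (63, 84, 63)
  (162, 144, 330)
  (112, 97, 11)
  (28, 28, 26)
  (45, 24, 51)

2

(840,850,130): 130²+840² = 722500 = 850² → right
(63,84,63): 63²+63² = 7938 > 7056 = 84² → acute
(162,144,330): 144+162 ≤ 330, not a triangle
(112,97,11): 11+97 ≤ 112, not a triangle
(28,28,26): 26²+28² = 1460 > 784 = 28² → acute
(45,24,51): 24²+45² = 2601 = 51² → right
2 of the 6 are right.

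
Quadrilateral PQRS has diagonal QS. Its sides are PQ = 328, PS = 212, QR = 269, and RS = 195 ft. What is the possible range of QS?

116 < QS < 464

From triangle PQS: |328 − 212| < QS < 328 + 212, i.e. 116 < QS < 540.
From triangle RQS: 74 < QS < 464.
Both must hold, so QS lies in the intersection.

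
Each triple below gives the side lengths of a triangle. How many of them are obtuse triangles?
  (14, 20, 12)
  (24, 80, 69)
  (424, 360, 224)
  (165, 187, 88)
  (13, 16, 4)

3

(14,20,12): 12²+14² = 340 < 400 = 20² → obtuse
(24,80,69): 24²+69² = 5337 < 6400 = 80² → obtuse
(424,360,224): 224²+360² = 179776 = 424² → right
(165,187,88): 88²+165² = 34969 = 187² → right
(13,16,4): 4²+13² = 185 < 256 = 16² → obtuse
3 of the 5 are obtuse.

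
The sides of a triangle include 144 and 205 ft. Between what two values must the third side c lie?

61 < c < 349 (ft)

By the triangle inequality, c must be less than 144 + 205 = 349 and greater than |144 − 205| = 61.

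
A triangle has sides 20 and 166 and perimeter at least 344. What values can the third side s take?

Triangle inequality alone gives 146 < s < 186.
The perimeter condition gives s ≥ 344 − 20 − 166 = 158.
Intersecting the two: 158 ≤ s < 186.

158 ≤ s < 186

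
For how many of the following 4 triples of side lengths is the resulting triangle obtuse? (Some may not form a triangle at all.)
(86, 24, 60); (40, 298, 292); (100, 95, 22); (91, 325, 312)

2

(86,24,60): 24+60 ≤ 86, not a triangle
(40,298,292): 40²+292² = 86864 < 88804 = 298² → obtuse
(100,95,22): 22²+95² = 9509 < 10000 = 100² → obtuse
(91,325,312): 91²+312² = 105625 = 325² → right
2 of the 4 are obtuse.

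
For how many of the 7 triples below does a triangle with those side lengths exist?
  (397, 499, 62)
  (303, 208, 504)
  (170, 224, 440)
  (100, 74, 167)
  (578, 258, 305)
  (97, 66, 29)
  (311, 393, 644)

(62,397,499): 62+397 ≤ 499 → not valid
(208,303,504): 208+303 > 504 → valid
(170,224,440): 170+224 ≤ 440 → not valid
(74,100,167): 74+100 > 167 → valid
(258,305,578): 258+305 ≤ 578 → not valid
(29,66,97): 29+66 ≤ 97 → not valid
(311,393,644): 311+393 > 644 → valid
3 of the 7 triples form a triangle.

3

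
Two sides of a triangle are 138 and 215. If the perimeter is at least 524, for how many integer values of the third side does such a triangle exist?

Triangle inequality: 77 < x < 353. Perimeter ≥ 524 gives x ≥ 524 − 138 − 215 = 171.
So 171 ≤ x < 353; integers 171 through 352: 182 values.

182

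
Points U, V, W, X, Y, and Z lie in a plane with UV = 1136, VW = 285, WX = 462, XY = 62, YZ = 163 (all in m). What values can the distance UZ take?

164 ≤ UZ ≤ 2108 m

The maximum is all hops collinear in one direction: 1136 + 285 + 462 + 62 + 163 = 2108.
The longest hop is 1136; the others sum to 972. Folding the others back against it leaves at least 1136 − 972 = 164.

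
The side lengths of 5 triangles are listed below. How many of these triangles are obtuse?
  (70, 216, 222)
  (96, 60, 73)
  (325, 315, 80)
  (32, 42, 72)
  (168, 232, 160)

(70,216,222): 70²+216² = 51556 > 49284 = 222² → acute
(96,60,73): 60²+73² = 8929 < 9216 = 96² → obtuse
(325,315,80): 80²+315² = 105625 = 325² → right
(32,42,72): 32²+42² = 2788 < 5184 = 72² → obtuse
(168,232,160): 160²+168² = 53824 = 232² → right
2 of the 5 are obtuse.

2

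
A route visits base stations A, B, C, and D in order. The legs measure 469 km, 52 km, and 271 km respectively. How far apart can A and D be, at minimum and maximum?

The maximum is all hops collinear in one direction: 469 + 52 + 271 = 792.
The longest hop is 469; the others sum to 323. Folding the others back against it leaves at least 469 − 323 = 146.

146 ≤ AD ≤ 792 km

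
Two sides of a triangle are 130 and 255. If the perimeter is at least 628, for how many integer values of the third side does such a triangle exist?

142

Triangle inequality: 125 < x < 385. Perimeter ≥ 628 gives x ≥ 628 − 130 − 255 = 243.
So 243 ≤ x < 385; integers 243 through 384: 142 values.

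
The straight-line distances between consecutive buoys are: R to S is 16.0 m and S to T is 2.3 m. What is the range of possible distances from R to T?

By the triangle inequality, |16.0 − 2.3| ≤ RT ≤ 16.0 + 2.3.

13.7 ≤ RT ≤ 18.3 m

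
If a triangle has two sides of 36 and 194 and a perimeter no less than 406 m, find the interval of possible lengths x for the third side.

Triangle inequality alone gives 158 < x < 230.
The perimeter condition gives x ≥ 406 − 36 − 194 = 176.
Intersecting the two: 176 ≤ x < 230.

176 ≤ x < 230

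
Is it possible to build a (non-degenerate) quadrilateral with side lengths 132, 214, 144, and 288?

A quadrilateral exists iff every side is shorter than the sum of the others — equivalently, the longest side is less than the sum of the rest.
Longest side 288 < 490 (sum of the remaining 3), so yes.

Yes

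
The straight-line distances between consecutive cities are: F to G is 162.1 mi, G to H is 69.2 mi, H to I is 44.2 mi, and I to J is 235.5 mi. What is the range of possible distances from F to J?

0 ≤ FJ ≤ 511.0 mi

The maximum is all hops collinear in one direction: 162.1 + 69.2 + 44.2 + 235.5 = 511.0.
The longest hop is 235.5; the others sum to 275.5. Since 235.5 ≤ 275.5, the path can fold back on itself completely, so the minimum distance is 0.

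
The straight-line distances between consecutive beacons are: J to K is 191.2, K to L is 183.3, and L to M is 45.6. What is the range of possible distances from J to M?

0 ≤ JM ≤ 420.1

The maximum is all hops collinear in one direction: 191.2 + 183.3 + 45.6 = 420.1.
The longest hop is 191.2; the others sum to 228.9. Since 191.2 ≤ 228.9, the path can fold back on itself completely, so the minimum distance is 0.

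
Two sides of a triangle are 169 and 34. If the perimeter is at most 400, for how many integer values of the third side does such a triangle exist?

62

Triangle inequality: 135 < x < 203. Perimeter ≤ 400 gives x ≤ 400 − 169 − 34 = 197.
So 135 < x ≤ 197; integers 136 through 197: 62 values.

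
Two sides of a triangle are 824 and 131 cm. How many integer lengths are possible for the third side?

The third side lies in the open interval (693, 955).
Integers from 694 to 954 inclusive: 954 − 694 + 1 = 261.

261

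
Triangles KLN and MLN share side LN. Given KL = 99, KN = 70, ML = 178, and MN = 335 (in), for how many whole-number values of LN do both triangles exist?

11

From triangle KLN: 29 < LN < 169.
From triangle MLN: 157 < LN < 513.
Intersection: 157 < LN < 169, so integers 158 through 168: 11 values.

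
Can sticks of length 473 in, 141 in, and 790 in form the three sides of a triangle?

The longest side is 790, but the other two sum to only 614.
614 < 790, so the triangle inequality fails.

No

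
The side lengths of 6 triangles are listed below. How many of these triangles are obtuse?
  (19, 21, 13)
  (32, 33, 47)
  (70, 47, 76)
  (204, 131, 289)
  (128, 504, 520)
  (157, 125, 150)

(19,21,13): 13²+19² = 530 > 441 = 21² → acute
(32,33,47): 32²+33² = 2113 < 2209 = 47² → obtuse
(70,47,76): 47²+70² = 7109 > 5776 = 76² → acute
(204,131,289): 131²+204² = 58777 < 83521 = 289² → obtuse
(128,504,520): 128²+504² = 270400 = 520² → right
(157,125,150): 125²+150² = 38125 > 24649 = 157² → acute
2 of the 6 are obtuse.

2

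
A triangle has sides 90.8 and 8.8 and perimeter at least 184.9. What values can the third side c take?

Triangle inequality alone gives 82.0 < c < 99.6.
The perimeter condition gives c ≥ 184.9 − 90.8 − 8.8 = 85.3.
Intersecting the two: 85.3 ≤ c < 99.6.

85.3 ≤ c < 99.6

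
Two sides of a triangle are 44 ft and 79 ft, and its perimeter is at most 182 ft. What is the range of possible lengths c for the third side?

Triangle inequality alone gives 35 < c < 123.
The perimeter condition gives c ≤ 182 − 44 − 79 = 59.
Intersecting the two: 35 < c ≤ 59.

35 < c ≤ 59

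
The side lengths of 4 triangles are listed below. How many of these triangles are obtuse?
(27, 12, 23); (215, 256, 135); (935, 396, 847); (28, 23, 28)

(27,12,23): 12²+23² = 673 < 729 = 27² → obtuse
(215,256,135): 135²+215² = 64450 < 65536 = 256² → obtuse
(935,396,847): 396²+847² = 874225 = 935² → right
(28,23,28): 23²+28² = 1313 > 784 = 28² → acute
2 of the 4 are obtuse.

2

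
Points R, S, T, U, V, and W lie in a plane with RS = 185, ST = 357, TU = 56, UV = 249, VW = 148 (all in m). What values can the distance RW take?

The maximum is all hops collinear in one direction: 185 + 357 + 56 + 249 + 148 = 995.
The longest hop is 357; the others sum to 638. Since 357 ≤ 638, the path can fold back on itself completely, so the minimum distance is 0.

0 ≤ RW ≤ 995 m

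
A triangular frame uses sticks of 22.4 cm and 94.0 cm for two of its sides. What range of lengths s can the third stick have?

By the triangle inequality, s must be less than 22.4 + 94.0 = 116.4 and greater than |22.4 − 94.0| = 71.6.

71.6 < s < 116.4 (cm)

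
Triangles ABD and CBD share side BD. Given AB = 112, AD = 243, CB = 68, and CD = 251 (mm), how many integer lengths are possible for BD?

135

From triangle ABD: 131 < BD < 355.
From triangle CBD: 183 < BD < 319.
Intersection: 183 < BD < 319, so integers 184 through 318: 135 values.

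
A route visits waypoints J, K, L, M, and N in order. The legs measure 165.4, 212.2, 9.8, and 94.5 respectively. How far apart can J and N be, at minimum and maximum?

0 ≤ JN ≤ 481.9

The maximum is all hops collinear in one direction: 165.4 + 212.2 + 9.8 + 94.5 = 481.9.
The longest hop is 212.2; the others sum to 269.7. Since 212.2 ≤ 269.7, the path can fold back on itself completely, so the minimum distance is 0.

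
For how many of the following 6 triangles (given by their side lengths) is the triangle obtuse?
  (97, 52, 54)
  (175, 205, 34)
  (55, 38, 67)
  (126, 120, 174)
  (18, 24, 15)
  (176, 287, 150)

(97,52,54): 52²+54² = 5620 < 9409 = 97² → obtuse
(175,205,34): 34²+175² = 31781 < 42025 = 205² → obtuse
(55,38,67): 38²+55² = 4469 < 4489 = 67² → obtuse
(126,120,174): 120²+126² = 30276 = 174² → right
(18,24,15): 15²+18² = 549 < 576 = 24² → obtuse
(176,287,150): 150²+176² = 53476 < 82369 = 287² → obtuse
5 of the 6 are obtuse.

5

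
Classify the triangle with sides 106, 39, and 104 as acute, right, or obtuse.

Compare the square of the longest side to the sum of squares of the other two: 39² + 104² = 12337 > 11236 = 106².

acute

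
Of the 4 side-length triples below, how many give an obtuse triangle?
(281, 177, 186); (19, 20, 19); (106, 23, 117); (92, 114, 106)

(281,177,186): 177²+186² = 65925 < 78961 = 281² → obtuse
(19,20,19): 19²+19² = 722 > 400 = 20² → acute
(106,23,117): 23²+106² = 11765 < 13689 = 117² → obtuse
(92,114,106): 92²+106² = 19700 > 12996 = 114² → acute
2 of the 4 are obtuse.

2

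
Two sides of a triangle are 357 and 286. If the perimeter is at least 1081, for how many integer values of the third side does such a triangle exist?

205

Triangle inequality: 71 < x < 643. Perimeter ≥ 1081 gives x ≥ 1081 − 357 − 286 = 438.
So 438 ≤ x < 643; integers 438 through 642: 205 values.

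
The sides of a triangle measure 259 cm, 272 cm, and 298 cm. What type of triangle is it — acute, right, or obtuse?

Compare the square of the longest side to the sum of squares of the other two: 259² + 272² = 141065 > 88804 = 298².

acute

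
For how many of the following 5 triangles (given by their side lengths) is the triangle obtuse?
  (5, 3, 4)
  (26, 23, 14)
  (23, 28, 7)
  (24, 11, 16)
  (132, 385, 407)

2

(5,3,4): 3²+4² = 25 = 5² → right
(26,23,14): 14²+23² = 725 > 676 = 26² → acute
(23,28,7): 7²+23² = 578 < 784 = 28² → obtuse
(24,11,16): 11²+16² = 377 < 576 = 24² → obtuse
(132,385,407): 132²+385² = 165649 = 407² → right
2 of the 5 are obtuse.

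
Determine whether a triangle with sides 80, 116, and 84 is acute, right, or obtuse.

right

Compare the square of the longest side to the sum of squares of the other two: 80² + 84² = 13456 = 116².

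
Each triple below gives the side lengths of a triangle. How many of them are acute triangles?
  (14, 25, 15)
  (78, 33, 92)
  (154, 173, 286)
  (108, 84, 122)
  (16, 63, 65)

1

(14,25,15): 14²+15² = 421 < 625 = 25² → obtuse
(78,33,92): 33²+78² = 7173 < 8464 = 92² → obtuse
(154,173,286): 154²+173² = 53645 < 81796 = 286² → obtuse
(108,84,122): 84²+108² = 18720 > 14884 = 122² → acute
(16,63,65): 16²+63² = 4225 = 65² → right
1 of the 5 is acute.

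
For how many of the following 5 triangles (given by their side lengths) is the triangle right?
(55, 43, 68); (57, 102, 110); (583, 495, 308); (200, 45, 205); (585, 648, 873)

(55,43,68): 43²+55² = 4874 > 4624 = 68² → acute
(57,102,110): 57²+102² = 13653 > 12100 = 110² → acute
(583,495,308): 308²+495² = 339889 = 583² → right
(200,45,205): 45²+200² = 42025 = 205² → right
(585,648,873): 585²+648² = 762129 = 873² → right
3 of the 5 are right.

3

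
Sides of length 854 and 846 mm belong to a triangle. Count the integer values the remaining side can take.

1691

The third side lies in the open interval (8, 1700).
Integers from 9 to 1699 inclusive: 1699 − 9 + 1 = 1691.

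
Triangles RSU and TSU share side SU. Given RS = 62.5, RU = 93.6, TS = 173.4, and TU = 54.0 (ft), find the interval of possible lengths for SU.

119.4 < SU < 156.1

From triangle RSU: |62.5 − 93.6| < SU < 62.5 + 93.6, i.e. 31.1 < SU < 156.1.
From triangle TSU: 119.4 < SU < 227.4.
Both must hold, so SU lies in the intersection.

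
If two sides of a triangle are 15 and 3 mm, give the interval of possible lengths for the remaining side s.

By the triangle inequality, s must be less than 15 + 3 = 18 and greater than |15 − 3| = 12.

12 < s < 18 (mm)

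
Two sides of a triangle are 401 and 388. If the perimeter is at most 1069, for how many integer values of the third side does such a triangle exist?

267

Triangle inequality: 13 < x < 789. Perimeter ≤ 1069 gives x ≤ 1069 − 401 − 388 = 280.
So 13 < x ≤ 280; integers 14 through 280: 267 values.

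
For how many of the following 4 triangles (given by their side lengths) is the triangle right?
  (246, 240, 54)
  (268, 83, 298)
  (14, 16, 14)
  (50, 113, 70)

(246,240,54): 54²+240² = 60516 = 246² → right
(268,83,298): 83²+268² = 78713 < 88804 = 298² → obtuse
(14,16,14): 14²+14² = 392 > 256 = 16² → acute
(50,113,70): 50²+70² = 7400 < 12769 = 113² → obtuse
1 of the 4 is right.

1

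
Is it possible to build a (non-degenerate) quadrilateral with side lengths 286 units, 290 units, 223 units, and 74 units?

A quadrilateral exists iff every side is shorter than the sum of the others — equivalently, the longest side is less than the sum of the rest.
Longest side 290 < 583 (sum of the remaining 3), so yes.

Yes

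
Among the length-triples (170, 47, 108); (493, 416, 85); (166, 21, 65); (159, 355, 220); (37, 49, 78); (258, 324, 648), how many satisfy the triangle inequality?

3

(47,108,170): 47+108 ≤ 170 → not valid
(85,416,493): 85+416 > 493 → valid
(21,65,166): 21+65 ≤ 166 → not valid
(159,220,355): 159+220 > 355 → valid
(37,49,78): 37+49 > 78 → valid
(258,324,648): 258+324 ≤ 648 → not valid
3 of the 6 triples form a triangle.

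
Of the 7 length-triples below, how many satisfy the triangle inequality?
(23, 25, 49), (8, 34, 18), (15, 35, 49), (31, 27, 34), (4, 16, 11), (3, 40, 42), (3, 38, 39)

4

(23,25,49): 23+25 ≤ 49 → not valid
(8,18,34): 8+18 ≤ 34 → not valid
(15,35,49): 15+35 > 49 → valid
(27,31,34): 27+31 > 34 → valid
(4,11,16): 4+11 ≤ 16 → not valid
(3,40,42): 3+40 > 42 → valid
(3,38,39): 3+38 > 39 → valid
4 of the 7 triples form a triangle.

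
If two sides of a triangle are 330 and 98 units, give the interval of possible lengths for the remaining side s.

232 < s < 428 (units)

By the triangle inequality, s must be less than 330 + 98 = 428 and greater than |330 − 98| = 232.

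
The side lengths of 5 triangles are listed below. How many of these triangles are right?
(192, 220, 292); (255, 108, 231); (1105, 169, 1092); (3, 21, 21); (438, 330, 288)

(192,220,292): 192²+220² = 85264 = 292² → right
(255,108,231): 108²+231² = 65025 = 255² → right
(1105,169,1092): 169²+1092² = 1221025 = 1105² → right
(3,21,21): 3²+21² = 450 > 441 = 21² → acute
(438,330,288): 288²+330² = 191844 = 438² → right
4 of the 5 are right.

4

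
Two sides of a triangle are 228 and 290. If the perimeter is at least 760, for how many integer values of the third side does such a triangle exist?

Triangle inequality: 62 < x < 518. Perimeter ≥ 760 gives x ≥ 760 − 228 − 290 = 242.
So 242 ≤ x < 518; integers 242 through 517: 276 values.

276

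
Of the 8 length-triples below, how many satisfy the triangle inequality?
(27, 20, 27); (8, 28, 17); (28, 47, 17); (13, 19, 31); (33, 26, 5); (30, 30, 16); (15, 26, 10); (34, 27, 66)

3

(20,27,27): 20+27 > 27 → valid
(8,17,28): 8+17 ≤ 28 → not valid
(17,28,47): 17+28 ≤ 47 → not valid
(13,19,31): 13+19 > 31 → valid
(5,26,33): 5+26 ≤ 33 → not valid
(16,30,30): 16+30 > 30 → valid
(10,15,26): 10+15 ≤ 26 → not valid
(27,34,66): 27+34 ≤ 66 → not valid
3 of the 8 triples form a triangle.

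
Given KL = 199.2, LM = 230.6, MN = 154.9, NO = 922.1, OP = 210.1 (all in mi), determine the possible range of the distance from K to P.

The maximum is all hops collinear in one direction: 199.2 + 230.6 + 154.9 + 922.1 + 210.1 = 1716.9.
The longest hop is 922.1; the others sum to 794.8. Folding the others back against it leaves at least 922.1 − 794.8 = 127.3.

127.3 ≤ KP ≤ 1716.9 mi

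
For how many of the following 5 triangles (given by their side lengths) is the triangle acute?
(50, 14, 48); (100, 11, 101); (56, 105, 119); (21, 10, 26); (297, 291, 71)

(50,14,48): 14²+48² = 2500 = 50² → right
(100,11,101): 11²+100² = 10121 < 10201 = 101² → obtuse
(56,105,119): 56²+105² = 14161 = 119² → right
(21,10,26): 10²+21² = 541 < 676 = 26² → obtuse
(297,291,71): 71²+291² = 89722 > 88209 = 297² → acute
1 of the 5 is acute.

1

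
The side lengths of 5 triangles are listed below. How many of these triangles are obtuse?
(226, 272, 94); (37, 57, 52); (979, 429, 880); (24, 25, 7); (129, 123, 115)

1

(226,272,94): 94²+226² = 59912 < 73984 = 272² → obtuse
(37,57,52): 37²+52² = 4073 > 3249 = 57² → acute
(979,429,880): 429²+880² = 958441 = 979² → right
(24,25,7): 7²+24² = 625 = 25² → right
(129,123,115): 115²+123² = 28354 > 16641 = 129² → acute
1 of the 5 is obtuse.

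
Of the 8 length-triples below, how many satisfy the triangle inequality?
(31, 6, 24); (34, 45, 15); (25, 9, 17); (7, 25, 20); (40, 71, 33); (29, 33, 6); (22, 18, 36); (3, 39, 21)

(6,24,31): 6+24 ≤ 31 → not valid
(15,34,45): 15+34 > 45 → valid
(9,17,25): 9+17 > 25 → valid
(7,20,25): 7+20 > 25 → valid
(33,40,71): 33+40 > 71 → valid
(6,29,33): 6+29 > 33 → valid
(18,22,36): 18+22 > 36 → valid
(3,21,39): 3+21 ≤ 39 → not valid
6 of the 8 triples form a triangle.

6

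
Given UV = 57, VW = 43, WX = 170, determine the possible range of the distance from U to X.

70 ≤ UX ≤ 270

The maximum is all hops collinear in one direction: 57 + 43 + 170 = 270.
The longest hop is 170; the others sum to 100. Folding the others back against it leaves at least 170 − 100 = 70.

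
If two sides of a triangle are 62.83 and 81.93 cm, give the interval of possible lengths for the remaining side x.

By the triangle inequality, x must be less than 62.83 + 81.93 = 144.76 and greater than |62.83 − 81.93| = 19.10.

19.10 < x < 144.76 (cm)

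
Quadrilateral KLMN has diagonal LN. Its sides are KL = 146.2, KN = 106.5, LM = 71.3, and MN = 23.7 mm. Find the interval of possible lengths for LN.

From triangle KLN: |146.2 − 106.5| < LN < 146.2 + 106.5, i.e. 39.7 < LN < 252.7.
From triangle MLN: 47.6 < LN < 95.0.
Both must hold, so LN lies in the intersection.

47.6 < LN < 95.0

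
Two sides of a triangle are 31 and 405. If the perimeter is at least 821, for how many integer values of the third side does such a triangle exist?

51

Triangle inequality: 374 < x < 436. Perimeter ≥ 821 gives x ≥ 821 − 31 − 405 = 385.
So 385 ≤ x < 436; integers 385 through 435: 51 values.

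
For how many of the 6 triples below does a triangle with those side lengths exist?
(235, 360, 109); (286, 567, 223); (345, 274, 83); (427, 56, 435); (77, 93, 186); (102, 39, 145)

(109,235,360): 109+235 ≤ 360 → not valid
(223,286,567): 223+286 ≤ 567 → not valid
(83,274,345): 83+274 > 345 → valid
(56,427,435): 56+427 > 435 → valid
(77,93,186): 77+93 ≤ 186 → not valid
(39,102,145): 39+102 ≤ 145 → not valid
2 of the 6 triples form a triangle.

2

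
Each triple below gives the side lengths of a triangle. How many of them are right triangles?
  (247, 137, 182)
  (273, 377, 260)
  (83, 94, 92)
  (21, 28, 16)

1

(247,137,182): 137²+182² = 51893 < 61009 = 247² → obtuse
(273,377,260): 260²+273² = 142129 = 377² → right
(83,94,92): 83²+92² = 15353 > 8836 = 94² → acute
(21,28,16): 16²+21² = 697 < 784 = 28² → obtuse
1 of the 4 is right.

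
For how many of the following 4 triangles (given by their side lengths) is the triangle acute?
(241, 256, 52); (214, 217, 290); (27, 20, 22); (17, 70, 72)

(241,256,52): 52²+241² = 60785 < 65536 = 256² → obtuse
(214,217,290): 214²+217² = 92885 > 84100 = 290² → acute
(27,20,22): 20²+22² = 884 > 729 = 27² → acute
(17,70,72): 17²+70² = 5189 > 5184 = 72² → acute
3 of the 4 are acute.

3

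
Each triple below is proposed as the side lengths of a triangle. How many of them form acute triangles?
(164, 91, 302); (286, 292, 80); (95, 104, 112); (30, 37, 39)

(164,91,302): 91+164 ≤ 302, not a triangle
(286,292,80): 80²+286² = 88196 > 85264 = 292² → acute
(95,104,112): 95²+104² = 19841 > 12544 = 112² → acute
(30,37,39): 30²+37² = 2269 > 1521 = 39² → acute
3 of the 4 are acute.

3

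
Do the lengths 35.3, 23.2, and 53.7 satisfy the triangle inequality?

The longest side is 53.7, and the other two sum to 58.5.
Since 58.5 > 53.7, the triangle inequality holds.

Yes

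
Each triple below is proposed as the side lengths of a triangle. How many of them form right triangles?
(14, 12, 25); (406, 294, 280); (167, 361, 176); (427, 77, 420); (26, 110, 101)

2

(14,12,25): 12²+14² = 340 < 625 = 25² → obtuse
(406,294,280): 280²+294² = 164836 = 406² → right
(167,361,176): 167+176 ≤ 361, not a triangle
(427,77,420): 77²+420² = 182329 = 427² → right
(26,110,101): 26²+101² = 10877 < 12100 = 110² → obtuse
2 of the 5 are right.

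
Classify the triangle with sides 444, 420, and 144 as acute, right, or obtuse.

right

Compare the square of the longest side to the sum of squares of the other two: 144² + 420² = 197136 = 444².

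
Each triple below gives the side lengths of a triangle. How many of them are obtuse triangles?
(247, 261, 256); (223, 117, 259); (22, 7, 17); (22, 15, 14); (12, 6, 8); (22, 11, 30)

5

(247,261,256): 247²+256² = 126545 > 68121 = 261² → acute
(223,117,259): 117²+223² = 63418 < 67081 = 259² → obtuse
(22,7,17): 7²+17² = 338 < 484 = 22² → obtuse
(22,15,14): 14²+15² = 421 < 484 = 22² → obtuse
(12,6,8): 6²+8² = 100 < 144 = 12² → obtuse
(22,11,30): 11²+22² = 605 < 900 = 30² → obtuse
5 of the 6 are obtuse.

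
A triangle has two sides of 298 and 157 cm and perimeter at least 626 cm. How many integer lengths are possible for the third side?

Triangle inequality: 141 < x < 455. Perimeter ≥ 626 gives x ≥ 626 − 298 − 157 = 171.
So 171 ≤ x < 455; integers 171 through 454: 284 values.

284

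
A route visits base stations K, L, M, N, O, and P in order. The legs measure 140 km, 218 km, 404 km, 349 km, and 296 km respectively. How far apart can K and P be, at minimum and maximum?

0 ≤ KP ≤ 1407 km

The maximum is all hops collinear in one direction: 140 + 218 + 404 + 349 + 296 = 1407.
The longest hop is 404; the others sum to 1003. Since 404 ≤ 1003, the path can fold back on itself completely, so the minimum distance is 0.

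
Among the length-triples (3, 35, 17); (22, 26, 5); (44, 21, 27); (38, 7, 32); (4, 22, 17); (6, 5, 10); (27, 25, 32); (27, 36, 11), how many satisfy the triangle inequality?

6

(3,17,35): 3+17 ≤ 35 → not valid
(5,22,26): 5+22 > 26 → valid
(21,27,44): 21+27 > 44 → valid
(7,32,38): 7+32 > 38 → valid
(4,17,22): 4+17 ≤ 22 → not valid
(5,6,10): 5+6 > 10 → valid
(25,27,32): 25+27 > 32 → valid
(11,27,36): 11+27 > 36 → valid
6 of the 8 triples form a triangle.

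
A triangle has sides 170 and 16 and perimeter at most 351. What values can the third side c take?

Triangle inequality alone gives 154 < c < 186.
The perimeter condition gives c ≤ 351 − 170 − 16 = 165.
Intersecting the two: 154 < c ≤ 165.

154 < c ≤ 165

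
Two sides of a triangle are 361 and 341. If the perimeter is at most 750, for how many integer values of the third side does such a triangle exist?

28

Triangle inequality: 20 < x < 702. Perimeter ≤ 750 gives x ≤ 750 − 361 − 341 = 48.
So 20 < x ≤ 48; integers 21 through 48: 28 values.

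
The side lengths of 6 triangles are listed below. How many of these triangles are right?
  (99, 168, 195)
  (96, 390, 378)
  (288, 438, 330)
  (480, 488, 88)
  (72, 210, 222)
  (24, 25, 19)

5

(99,168,195): 99²+168² = 38025 = 195² → right
(96,390,378): 96²+378² = 152100 = 390² → right
(288,438,330): 288²+330² = 191844 = 438² → right
(480,488,88): 88²+480² = 238144 = 488² → right
(72,210,222): 72²+210² = 49284 = 222² → right
(24,25,19): 19²+24² = 937 > 625 = 25² → acute
5 of the 6 are right.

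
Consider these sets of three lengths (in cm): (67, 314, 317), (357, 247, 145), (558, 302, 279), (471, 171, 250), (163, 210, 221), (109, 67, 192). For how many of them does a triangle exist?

4

(67,314,317): 67+314 > 317 → valid
(145,247,357): 145+247 > 357 → valid
(279,302,558): 279+302 > 558 → valid
(171,250,471): 171+250 ≤ 471 → not valid
(163,210,221): 163+210 > 221 → valid
(67,109,192): 67+109 ≤ 192 → not valid
4 of the 6 triples form a triangle.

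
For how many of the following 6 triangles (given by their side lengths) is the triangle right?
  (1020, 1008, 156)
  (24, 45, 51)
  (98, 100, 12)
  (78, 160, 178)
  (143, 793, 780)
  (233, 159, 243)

4

(1020,1008,156): 156²+1008² = 1040400 = 1020² → right
(24,45,51): 24²+45² = 2601 = 51² → right
(98,100,12): 12²+98² = 9748 < 10000 = 100² → obtuse
(78,160,178): 78²+160² = 31684 = 178² → right
(143,793,780): 143²+780² = 628849 = 793² → right
(233,159,243): 159²+233² = 79570 > 59049 = 243² → acute
4 of the 6 are right.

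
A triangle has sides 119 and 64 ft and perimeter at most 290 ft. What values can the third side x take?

Triangle inequality alone gives 55 < x < 183.
The perimeter condition gives x ≤ 290 − 119 − 64 = 107.
Intersecting the two: 55 < x ≤ 107.

55 < x ≤ 107 ft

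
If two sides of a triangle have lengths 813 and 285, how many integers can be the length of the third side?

569

The third side lies in the open interval (528, 1098).
Integers from 529 to 1097 inclusive: 1097 − 529 + 1 = 569.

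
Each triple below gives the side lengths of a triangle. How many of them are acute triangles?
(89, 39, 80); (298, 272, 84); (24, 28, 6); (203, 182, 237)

1

(89,39,80): 39²+80² = 7921 = 89² → right
(298,272,84): 84²+272² = 81040 < 88804 = 298² → obtuse
(24,28,6): 6²+24² = 612 < 784 = 28² → obtuse
(203,182,237): 182²+203² = 74333 > 56169 = 237² → acute
1 of the 4 is acute.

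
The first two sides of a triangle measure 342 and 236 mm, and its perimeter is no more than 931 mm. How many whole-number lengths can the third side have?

Triangle inequality: 106 < x < 578. Perimeter ≤ 931 gives x ≤ 931 − 342 − 236 = 353.
So 106 < x ≤ 353; integers 107 through 353: 247 values.

247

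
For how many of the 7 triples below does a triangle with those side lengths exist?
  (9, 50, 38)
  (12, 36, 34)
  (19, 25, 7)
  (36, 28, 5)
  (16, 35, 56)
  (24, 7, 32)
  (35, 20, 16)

3

(9,38,50): 9+38 ≤ 50 → not valid
(12,34,36): 12+34 > 36 → valid
(7,19,25): 7+19 > 25 → valid
(5,28,36): 5+28 ≤ 36 → not valid
(16,35,56): 16+35 ≤ 56 → not valid
(7,24,32): 7+24 ≤ 32 → not valid
(16,20,35): 16+20 > 35 → valid
3 of the 7 triples form a triangle.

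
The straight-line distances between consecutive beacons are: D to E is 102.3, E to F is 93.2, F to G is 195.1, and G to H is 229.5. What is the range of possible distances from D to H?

The maximum is all hops collinear in one direction: 102.3 + 93.2 + 195.1 + 229.5 = 620.1.
The longest hop is 229.5; the others sum to 390.6. Since 229.5 ≤ 390.6, the path can fold back on itself completely, so the minimum distance is 0.

0 ≤ DH ≤ 620.1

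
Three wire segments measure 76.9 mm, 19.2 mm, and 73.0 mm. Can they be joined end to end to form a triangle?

The longest side is 76.9, and the other two sum to 92.2.
Since 92.2 > 76.9, the triangle inequality holds.

Yes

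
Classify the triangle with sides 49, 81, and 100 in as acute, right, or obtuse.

Compare the square of the longest side to the sum of squares of the other two: 49² + 81² = 8962 < 10000 = 100².

obtuse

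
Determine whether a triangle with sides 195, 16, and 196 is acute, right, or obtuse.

Compare the square of the longest side to the sum of squares of the other two: 16² + 195² = 38281 < 38416 = 196².

obtuse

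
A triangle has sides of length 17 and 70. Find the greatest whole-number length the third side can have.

86

The third side must be strictly less than 17 + 70 = 87.
The largest integer below 87 is 86.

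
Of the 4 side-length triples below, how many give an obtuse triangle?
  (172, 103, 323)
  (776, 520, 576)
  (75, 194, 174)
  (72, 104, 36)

(172,103,323): 103+172 ≤ 323, not a triangle
(776,520,576): 520²+576² = 602176 = 776² → right
(75,194,174): 75²+174² = 35901 < 37636 = 194² → obtuse
(72,104,36): 36²+72² = 6480 < 10816 = 104² → obtuse
2 of the 4 are obtuse.

2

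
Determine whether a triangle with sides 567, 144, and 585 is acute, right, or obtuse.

right

Compare the square of the longest side to the sum of squares of the other two: 144² + 567² = 342225 = 585².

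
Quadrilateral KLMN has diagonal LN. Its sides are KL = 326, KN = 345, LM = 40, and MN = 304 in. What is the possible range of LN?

From triangle KLN: |326 − 345| < LN < 326 + 345, i.e. 19 < LN < 671.
From triangle MLN: 264 < LN < 344.
Both must hold, so LN lies in the intersection.

264 < LN < 344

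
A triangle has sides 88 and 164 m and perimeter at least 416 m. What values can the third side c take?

Triangle inequality alone gives 76 < c < 252.
The perimeter condition gives c ≥ 416 − 88 − 164 = 164.
Intersecting the two: 164 ≤ c < 252.

164 ≤ c < 252 m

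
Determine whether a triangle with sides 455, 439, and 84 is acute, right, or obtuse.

Compare the square of the longest side to the sum of squares of the other two: 84² + 439² = 199777 < 207025 = 455².

obtuse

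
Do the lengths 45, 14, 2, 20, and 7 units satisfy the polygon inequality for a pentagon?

No

For a pentagon, each side must be shorter than the sum of the others.
Here the longest side is 45, but the remaining 4 sides sum to only 43.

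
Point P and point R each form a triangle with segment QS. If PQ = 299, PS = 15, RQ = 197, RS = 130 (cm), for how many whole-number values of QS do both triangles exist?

29

From triangle PQS: 284 < QS < 314.
From triangle RQS: 67 < QS < 327.
Intersection: 284 < QS < 314, so integers 285 through 313: 29 values.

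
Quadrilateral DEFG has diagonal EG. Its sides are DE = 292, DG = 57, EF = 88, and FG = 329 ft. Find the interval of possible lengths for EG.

From triangle DEG: |292 − 57| < EG < 292 + 57, i.e. 235 < EG < 349.
From triangle FEG: 241 < EG < 417.
Both must hold, so EG lies in the intersection.

241 < EG < 349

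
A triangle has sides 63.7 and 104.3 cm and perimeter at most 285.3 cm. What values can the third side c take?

Triangle inequality alone gives 40.6 < c < 168.0.
The perimeter condition gives c ≤ 285.3 − 63.7 − 104.3 = 117.3.
Intersecting the two: 40.6 < c ≤ 117.3.

40.6 < c ≤ 117.3 cm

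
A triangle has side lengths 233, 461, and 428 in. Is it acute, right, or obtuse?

Compare the square of the longest side to the sum of squares of the other two: 233² + 428² = 237473 > 212521 = 461².

acute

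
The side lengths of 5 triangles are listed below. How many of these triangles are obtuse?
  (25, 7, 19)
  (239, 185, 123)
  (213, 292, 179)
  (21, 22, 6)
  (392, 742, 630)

(25,7,19): 7²+19² = 410 < 625 = 25² → obtuse
(239,185,123): 123²+185² = 49354 < 57121 = 239² → obtuse
(213,292,179): 179²+213² = 77410 < 85264 = 292² → obtuse
(21,22,6): 6²+21² = 477 < 484 = 22² → obtuse
(392,742,630): 392²+630² = 550564 = 742² → right
4 of the 5 are obtuse.

4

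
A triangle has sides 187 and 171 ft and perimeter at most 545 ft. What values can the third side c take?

16 < c ≤ 187

Triangle inequality alone gives 16 < c < 358.
The perimeter condition gives c ≤ 545 − 187 − 171 = 187.
Intersecting the two: 16 < c ≤ 187.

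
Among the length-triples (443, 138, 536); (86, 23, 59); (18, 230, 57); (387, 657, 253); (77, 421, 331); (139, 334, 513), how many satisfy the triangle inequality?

1

(138,443,536): 138+443 > 536 → valid
(23,59,86): 23+59 ≤ 86 → not valid
(18,57,230): 18+57 ≤ 230 → not valid
(253,387,657): 253+387 ≤ 657 → not valid
(77,331,421): 77+331 ≤ 421 → not valid
(139,334,513): 139+334 ≤ 513 → not valid
1 of the 6 triples forms a triangle.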